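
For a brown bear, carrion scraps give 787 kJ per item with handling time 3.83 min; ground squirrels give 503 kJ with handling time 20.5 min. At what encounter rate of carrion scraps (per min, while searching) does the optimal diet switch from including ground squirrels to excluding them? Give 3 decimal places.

At the threshold, the rate on carrion scraps alone equals the profitability of ground squirrels: λ·787/(1 + λ·3.83) = 503/20.5 = 24.54.
Rearranging, λ(787 − 24.54×3.83) = 24.54, so λ = 24.54/693 = 0.03541 per min.

0.035 per min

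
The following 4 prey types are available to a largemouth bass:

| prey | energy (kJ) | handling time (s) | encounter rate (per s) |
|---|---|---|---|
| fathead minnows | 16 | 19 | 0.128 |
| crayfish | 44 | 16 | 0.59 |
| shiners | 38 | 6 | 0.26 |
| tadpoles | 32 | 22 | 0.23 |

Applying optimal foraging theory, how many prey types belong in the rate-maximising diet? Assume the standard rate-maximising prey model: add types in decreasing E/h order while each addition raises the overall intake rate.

Rank by E/h (kJ/s): shiners 6.33, crayfish 2.75, tadpoles 1.45, fathead minnows 0.842. Include each in turn until the next type's E/h falls below the running intake rate.
Rate on top 1: 3.859. crayfish: 2.75 < 3.859 → exclude; stop.
Optimal diet: shiners — 1 of 4 types.

1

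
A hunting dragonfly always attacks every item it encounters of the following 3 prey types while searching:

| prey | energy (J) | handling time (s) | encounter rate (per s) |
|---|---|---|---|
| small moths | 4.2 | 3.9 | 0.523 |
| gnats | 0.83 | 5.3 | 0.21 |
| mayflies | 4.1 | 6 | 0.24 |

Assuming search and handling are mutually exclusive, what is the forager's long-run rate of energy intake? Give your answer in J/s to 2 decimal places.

0.60 J/s

R = (0.523×4.2 + 0.21×0.83 + 0.24×4.1) / (1 + 0.523×3.9 + 0.21×5.3 + 0.24×6) = 3.355/5.593 = 0.5999 J/s.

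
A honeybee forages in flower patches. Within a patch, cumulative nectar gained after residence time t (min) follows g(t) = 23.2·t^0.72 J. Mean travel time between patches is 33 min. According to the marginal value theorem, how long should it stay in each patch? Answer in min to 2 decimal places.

84.86 min

By the marginal value theorem, leave when the instantaneous gain rate g'(t) equals the habitat-wide average g(t)/(T + t).
g'(t) = 0.72·23.2·t^-0.28. Setting 0.72·23.2·t^-0.28 = 23.2·t^0.72/(33+t) gives 0.72(33+t) = t, so 0.28·t = 0.72×33.
t* = 0.72×33/0.28 = 84.86 min.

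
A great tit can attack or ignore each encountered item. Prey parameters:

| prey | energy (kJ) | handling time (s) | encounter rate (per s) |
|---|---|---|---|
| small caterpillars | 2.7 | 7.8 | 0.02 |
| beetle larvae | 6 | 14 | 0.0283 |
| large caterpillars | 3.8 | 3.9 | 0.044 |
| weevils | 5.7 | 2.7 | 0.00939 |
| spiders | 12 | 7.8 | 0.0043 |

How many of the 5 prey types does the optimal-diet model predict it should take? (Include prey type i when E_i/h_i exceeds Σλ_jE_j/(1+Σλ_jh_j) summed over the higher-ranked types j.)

5

Profitabilities (E/h, kJ/s): weevils 2.11, spiders 1.54, large caterpillars 0.974, beetle larvae 0.429, small caterpillars 0.346. Add prey in this order while the next type's profitability exceeds the intake rate on those already taken.
Rate on top 1: 0.0522. spiders: 1.54 > 0.0522 → include.
Rate on top 2: 0.09928. large caterpillars: 0.974 > 0.09928 → include.
Rate on top 3: 0.2213. beetle larvae: 0.429 > 0.2213 → include.
Rate on top 4: 0.2718. small caterpillars: 0.346 > 0.2718 → include.
Optimal diet: weevils, spiders, large caterpillars, beetle larvae, small caterpillars — 5 of 5 types.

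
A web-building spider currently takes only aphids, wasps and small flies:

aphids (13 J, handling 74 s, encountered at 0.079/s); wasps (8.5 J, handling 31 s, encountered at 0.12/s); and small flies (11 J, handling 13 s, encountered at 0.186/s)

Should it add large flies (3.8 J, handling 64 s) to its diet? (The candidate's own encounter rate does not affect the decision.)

Current rate: (0.079×13 + 0.12×8.5 + 0.186×11)/(1 + 0.079×74 + 0.12×31 + 0.186×13) = 0.3152 J/s.
large flies: E/h = 3.8/64 = 0.05937 J/s.
Since 0.05937 < R, time spent handling large flies is better spent searching.

No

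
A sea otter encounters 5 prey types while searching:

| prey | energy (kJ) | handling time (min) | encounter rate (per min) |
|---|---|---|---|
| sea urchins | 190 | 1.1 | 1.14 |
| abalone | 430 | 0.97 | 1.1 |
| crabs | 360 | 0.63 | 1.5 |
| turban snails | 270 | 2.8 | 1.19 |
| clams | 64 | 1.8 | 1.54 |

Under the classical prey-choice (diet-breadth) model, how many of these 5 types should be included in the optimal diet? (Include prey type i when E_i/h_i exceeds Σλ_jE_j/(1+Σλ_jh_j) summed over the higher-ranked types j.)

Profitabilities (E/h, kJ/min): crabs 571, abalone 443, sea urchins 173, turban snails 96.4, clams 35.6. Add prey in this order while the next type's profitability exceeds the intake rate on those already taken.
Rate on top 1: 277.6. abalone: 443 > 277.6 → include.
Rate on top 2: 336.3. sea urchins: 173 < 336.3 → exclude; stop.
Optimal diet: crabs, abalone — 2 of 5 types.

2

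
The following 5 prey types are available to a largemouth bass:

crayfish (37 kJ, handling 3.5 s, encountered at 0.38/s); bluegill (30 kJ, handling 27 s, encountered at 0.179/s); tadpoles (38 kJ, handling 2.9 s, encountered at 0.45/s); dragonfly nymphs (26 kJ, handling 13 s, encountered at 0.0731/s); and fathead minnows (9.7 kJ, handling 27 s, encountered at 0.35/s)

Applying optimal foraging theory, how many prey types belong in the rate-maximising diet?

2

Rank by E/h (kJ/s): tadpoles 13.1, crayfish 10.6, dragonfly nymphs 2, bluegill 1.11, fathead minnows 0.359. Include each in turn until the next type's E/h falls below the running intake rate.
Rate on top 1: 7.419. crayfish: 10.6 > 7.419 → include.
Rate on top 2: 8.572. dragonfly nymphs: 2 < 8.572 → exclude; stop.
Optimal diet: tadpoles, crayfish — 2 of 5 types.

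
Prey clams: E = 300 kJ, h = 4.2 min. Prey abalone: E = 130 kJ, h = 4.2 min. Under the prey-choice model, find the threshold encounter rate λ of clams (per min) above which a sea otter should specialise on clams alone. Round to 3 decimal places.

0.182 per min

The zero-one rule: include abalone iff E₂/h₂ > λE₁/(1+λh₁). Equality gives the switch point.
λE₁h₂ = E₂ + λE₂h₁ ⇒ λ = E₂/(E₁h₂ − E₂h₁) = 130/(1260 − 546) = 0.1821 per min.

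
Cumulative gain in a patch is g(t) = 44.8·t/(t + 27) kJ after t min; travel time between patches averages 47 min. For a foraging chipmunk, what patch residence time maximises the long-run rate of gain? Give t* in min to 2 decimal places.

35.62 min

By the marginal value theorem, leave when the instantaneous gain rate g'(t) equals the habitat-wide average g(t)/(T + t).
g'(t) = 44.8·27/(t + 27)². Setting 44.8·27/(t+27)² = 44.8t/[(t+27)(47+t)] gives 27(47+t) = t(t+27), so t² = 27×47 = 1269.
t* = √1269 = 35.62 min.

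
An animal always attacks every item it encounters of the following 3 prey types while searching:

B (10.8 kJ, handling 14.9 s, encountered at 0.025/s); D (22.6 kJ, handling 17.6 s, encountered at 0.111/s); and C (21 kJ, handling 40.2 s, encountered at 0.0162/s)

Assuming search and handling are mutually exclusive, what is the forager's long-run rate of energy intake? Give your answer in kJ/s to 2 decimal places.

R = Σλ_iE_i / (1 + Σλ_ih_i)
Numerator: 0.025×10.8 + 0.111×22.6 + 0.0162×21 = 3.119
Denominator: 1 + 0.025×14.9 + 0.111×17.6 + 0.0162×40.2 = 3.977
R = 3.119/3.977 = 0.7841 kJ/s

0.78 kJ/s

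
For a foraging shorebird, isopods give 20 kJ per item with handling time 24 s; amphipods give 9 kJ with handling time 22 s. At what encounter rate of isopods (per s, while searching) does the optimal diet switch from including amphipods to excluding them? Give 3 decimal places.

0.040 per s

At the threshold, the rate on isopods alone equals the profitability of amphipods: λ·20/(1 + λ·24) = 9/22 = 0.4091.
Rearranging, λ(20 − 0.4091×24) = 0.4091, so λ = 0.4091/10.18 = 0.04018 per s.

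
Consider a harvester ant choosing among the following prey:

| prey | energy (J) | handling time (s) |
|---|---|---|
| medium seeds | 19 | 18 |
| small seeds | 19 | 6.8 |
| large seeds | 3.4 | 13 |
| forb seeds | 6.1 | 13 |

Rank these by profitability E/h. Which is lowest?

In descending order of E/h:
small seeds: 19/6.8 = 2.79 J/s
medium seeds: 19/18 = 1.06 J/s
forb seeds: 6.1/13 = 0.469 J/s
large seeds: 3.4/13 = 0.262 J/s

large seeds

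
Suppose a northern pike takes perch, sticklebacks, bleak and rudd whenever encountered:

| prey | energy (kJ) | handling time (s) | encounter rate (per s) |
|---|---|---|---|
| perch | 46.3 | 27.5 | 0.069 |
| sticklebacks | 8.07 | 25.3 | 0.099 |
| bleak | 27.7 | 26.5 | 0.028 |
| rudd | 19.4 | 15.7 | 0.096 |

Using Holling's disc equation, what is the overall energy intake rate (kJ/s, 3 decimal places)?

Energy encountered per unit search time: 0.069×46.3 + 0.099×8.07 + 0.028×27.7 + 0.096×19.4 = 6.632 kJ/s.
Handling time per unit search time: 0.069×27.5 + 0.099×25.3 + 0.028×26.5 + 0.096×15.7 = 6.651.
Rate = 6.632/(1 + 6.651) = 0.8667 kJ/s.

0.867 kJ/s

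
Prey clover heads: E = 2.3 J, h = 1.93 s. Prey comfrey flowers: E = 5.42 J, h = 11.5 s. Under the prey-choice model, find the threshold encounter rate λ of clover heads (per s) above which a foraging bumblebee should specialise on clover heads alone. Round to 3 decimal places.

0.339 per s

At the threshold, the rate on clover heads alone equals the profitability of comfrey flowers: λ·2.3/(1 + λ·1.93) = 5.42/11.5 = 0.4713.
Rearranging, λ(2.3 − 0.4713×1.93) = 0.4713, so λ = 0.4713/1.39 = 0.339 per s.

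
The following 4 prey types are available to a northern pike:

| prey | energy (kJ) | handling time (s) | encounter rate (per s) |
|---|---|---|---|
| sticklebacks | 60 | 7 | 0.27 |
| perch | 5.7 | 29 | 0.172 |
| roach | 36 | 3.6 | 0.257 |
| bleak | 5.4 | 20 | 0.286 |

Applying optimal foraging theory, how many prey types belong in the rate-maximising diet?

2

Rank by E/h (kJ/s): roach 10, sticklebacks 8.57, bleak 0.27, perch 0.197. Include each in turn until the next type's E/h falls below the running intake rate.
Rate on top 1: 4.806. sticklebacks: 8.57 > 4.806 → include.
Rate on top 2: 6.671. bleak: 0.27 < 6.671 → exclude; stop.
Optimal diet: roach, sticklebacks — 2 of 4 types.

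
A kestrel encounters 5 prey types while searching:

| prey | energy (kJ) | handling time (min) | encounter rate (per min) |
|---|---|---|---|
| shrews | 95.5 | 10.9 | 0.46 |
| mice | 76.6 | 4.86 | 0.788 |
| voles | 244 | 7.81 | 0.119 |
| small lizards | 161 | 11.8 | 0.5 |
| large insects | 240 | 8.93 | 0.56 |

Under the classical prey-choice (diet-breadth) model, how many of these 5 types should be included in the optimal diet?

Rank by E/h (kJ/min): voles 31.2, large insects 26.9, mice 15.8, small lizards 13.6, shrews 8.76. Include each in turn until the next type's E/h falls below the running intake rate.
Rate on top 1: 15.05. large insects: 26.9 > 15.05 → include.
Rate on top 2: 23.58. mice: 15.8 < 23.58 → exclude; stop.
Optimal diet: voles, large insects — 2 of 5 types.

2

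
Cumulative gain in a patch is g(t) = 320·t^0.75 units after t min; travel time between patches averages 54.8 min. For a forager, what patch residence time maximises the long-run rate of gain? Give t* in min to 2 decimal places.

Maximise g(t)/(T+t): set derivative to zero → g'(t)(T+t) = g(t).
g'(t) = 0.75·320·t^-0.25. Setting 0.75·320·t^-0.25 = 320·t^0.75/(54.8+t) gives 0.75(54.8+t) = t, so 0.25·t = 0.75×54.8.
t* = 0.75×54.8/0.25 = 164.4 min.

164.40 min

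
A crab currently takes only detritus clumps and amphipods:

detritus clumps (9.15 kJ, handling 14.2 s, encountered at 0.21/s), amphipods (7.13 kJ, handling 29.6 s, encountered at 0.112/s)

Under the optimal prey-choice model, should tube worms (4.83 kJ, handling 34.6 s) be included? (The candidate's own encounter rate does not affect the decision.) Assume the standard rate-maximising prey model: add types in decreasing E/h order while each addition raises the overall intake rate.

On detritus clumps and amphipods alone, R = ΣλE/(1+Σλh) = 2.72/7.297 = 0.3728 kJ/s.
Profitability of tube worms: 4.83/34.6 = 0.1396 kJ/s.
Since 0.1396 < R, time spent handling tube worms is better spent searching.

No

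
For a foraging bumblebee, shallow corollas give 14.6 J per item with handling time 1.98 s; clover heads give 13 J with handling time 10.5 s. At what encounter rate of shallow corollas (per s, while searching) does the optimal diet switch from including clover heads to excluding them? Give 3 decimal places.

Drop clover heads once their profitability E₂/h₂ falls below the rate achievable on shallow corollas alone: E₂/h₂ = λE₁/(1 + λh₁).
Solve for λ: λE₁h₂ = E₂(1 + λh₁) → λ(E₁h₂ − E₂h₁) = E₂ → λ = E₂/(E₁h₂ − E₂h₁).
λ = 13/(14.6×10.5 − 13×1.98) = 13/127.6 = 0.1019 per s.

0.102 per s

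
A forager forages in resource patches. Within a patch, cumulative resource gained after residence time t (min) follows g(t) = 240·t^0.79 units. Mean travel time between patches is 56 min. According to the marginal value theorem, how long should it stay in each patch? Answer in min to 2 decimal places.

210.67 min

Optimal t* satisfies g'(t*) = g(t*)/(T + t*).
g'(t) = 0.79·240·t^-0.21. Setting 0.79·240·t^-0.21 = 240·t^0.79/(56+t) gives 0.79(56+t) = t, so 0.21·t = 0.79×56.
t* = 0.79×56/0.21 = 210.7 min.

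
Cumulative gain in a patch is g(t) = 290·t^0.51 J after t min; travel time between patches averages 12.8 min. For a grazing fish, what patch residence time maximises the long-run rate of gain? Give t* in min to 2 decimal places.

13.32 min

Maximise g(t)/(T+t): set derivative to zero → g'(t)(T+t) = g(t).
g'(t) = 0.51·290·t^-0.49. Setting 0.51·290·t^-0.49 = 290·t^0.51/(12.8+t) gives 0.51(12.8+t) = t, so 0.49·t = 0.51×12.8.
t* = 0.51×12.8/0.49 = 13.32 min.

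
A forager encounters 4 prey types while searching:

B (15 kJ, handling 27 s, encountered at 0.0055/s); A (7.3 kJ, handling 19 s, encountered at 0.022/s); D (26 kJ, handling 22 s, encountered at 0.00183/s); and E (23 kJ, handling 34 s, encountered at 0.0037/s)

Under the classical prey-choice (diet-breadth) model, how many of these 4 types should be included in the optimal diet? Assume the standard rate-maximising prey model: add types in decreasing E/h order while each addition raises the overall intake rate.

4

E/h in descending order: D 1.18, E 0.676, B 0.556, A 0.384 kJ/s. The optimal diet is the largest prefix of this list for which every included type satisfies E_i/h_i > R on the types above it.
Rate on top 1: 0.04574. E: 0.676 > 0.04574 → include.
Rate on top 2: 0.1138. B: 0.556 > 0.1138 → include.
Rate on top 3: 0.1637. A: 0.384 > 0.1637 → include.
Optimal diet: D, E, B, A — 4 of 4 types.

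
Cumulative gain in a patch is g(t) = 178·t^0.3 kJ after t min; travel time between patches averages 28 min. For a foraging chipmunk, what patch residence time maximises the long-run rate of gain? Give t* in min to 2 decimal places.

12.00 min

By the marginal value theorem, leave when the instantaneous gain rate g'(t) equals the habitat-wide average g(t)/(T + t).
g'(t) = 0.3·178·t^-0.7. Setting 0.3·178·t^-0.7 = 178·t^0.3/(28+t) gives 0.3(28+t) = t, so 0.70·t = 0.3×28.
t* = 0.3×28/0.70 = 12 min.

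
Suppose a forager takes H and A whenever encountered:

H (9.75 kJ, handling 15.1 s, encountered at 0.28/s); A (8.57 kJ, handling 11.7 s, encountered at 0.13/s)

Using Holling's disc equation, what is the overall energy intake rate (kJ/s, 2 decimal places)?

0.57 kJ/s

Energy encountered per unit search time: 0.28×9.75 + 0.13×8.57 = 3.844 kJ/s.
Handling time per unit search time: 0.28×15.1 + 0.13×11.7 = 5.749.
Rate = 3.844/(1 + 5.749) = 0.5696 kJ/s.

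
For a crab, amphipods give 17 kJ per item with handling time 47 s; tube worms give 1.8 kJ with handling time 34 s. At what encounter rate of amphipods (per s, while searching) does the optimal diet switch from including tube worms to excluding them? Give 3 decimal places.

Drop tube worms once their profitability E₂/h₂ falls below the rate achievable on amphipods alone: E₂/h₂ = λE₁/(1 + λh₁).
Solve for λ: λE₁h₂ = E₂(1 + λh₁) → λ(E₁h₂ − E₂h₁) = E₂ → λ = E₂/(E₁h₂ − E₂h₁).
λ = 1.8/(17×34 − 1.8×47) = 1.8/493.4 = 0.003648 per s.

0.004 per s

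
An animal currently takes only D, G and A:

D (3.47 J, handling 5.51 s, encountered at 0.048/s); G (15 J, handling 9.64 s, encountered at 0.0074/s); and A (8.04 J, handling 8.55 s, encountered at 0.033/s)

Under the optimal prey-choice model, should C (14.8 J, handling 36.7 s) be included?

On D, G and A alone, R = ΣλE/(1+Σλh) = 0.5429/1.618 = 0.3355 J/s.
Profitability of C: 14.8/36.7 = 0.4033 J/s.
0.4033 > 0.3355, so adding C raises the average — include it.

Yes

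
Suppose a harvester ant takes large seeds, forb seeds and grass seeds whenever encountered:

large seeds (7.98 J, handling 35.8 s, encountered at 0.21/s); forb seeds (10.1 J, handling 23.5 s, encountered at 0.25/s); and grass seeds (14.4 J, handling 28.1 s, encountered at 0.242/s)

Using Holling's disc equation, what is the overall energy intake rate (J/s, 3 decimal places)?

Energy encountered per unit search time: 0.21×7.98 + 0.25×10.1 + 0.242×14.4 = 7.686 J/s.
Handling time per unit search time: 0.21×35.8 + 0.25×23.5 + 0.242×28.1 = 20.19.
Rate = 7.686/(1 + 20.19) = 0.3626 J/s.

0.363 J/s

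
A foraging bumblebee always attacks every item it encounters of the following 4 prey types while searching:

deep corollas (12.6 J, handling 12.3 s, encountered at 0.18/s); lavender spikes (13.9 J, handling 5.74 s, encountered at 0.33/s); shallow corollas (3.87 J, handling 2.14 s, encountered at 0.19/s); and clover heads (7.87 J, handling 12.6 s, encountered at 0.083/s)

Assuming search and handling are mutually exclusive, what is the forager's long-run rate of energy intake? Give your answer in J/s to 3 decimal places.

1.257 J/s

R = Σλ_iE_i / (1 + Σλ_ih_i)
Numerator: 0.18×12.6 + 0.33×13.9 + 0.19×3.87 + 0.083×7.87 = 8.244
Denominator: 1 + 0.18×12.3 + 0.33×5.74 + 0.19×2.14 + 0.083×12.6 = 6.561
R = 8.244/6.561 = 1.257 J/s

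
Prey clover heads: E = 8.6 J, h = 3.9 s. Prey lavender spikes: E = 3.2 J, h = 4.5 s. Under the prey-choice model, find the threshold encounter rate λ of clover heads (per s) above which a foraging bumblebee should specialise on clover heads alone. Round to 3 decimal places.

0.122 per s

At the threshold, the rate on clover heads alone equals the profitability of lavender spikes: λ·8.6/(1 + λ·3.9) = 3.2/4.5 = 0.7111.
Rearranging, λ(8.6 − 0.7111×3.9) = 0.7111, so λ = 0.7111/5.827 = 0.122 per s.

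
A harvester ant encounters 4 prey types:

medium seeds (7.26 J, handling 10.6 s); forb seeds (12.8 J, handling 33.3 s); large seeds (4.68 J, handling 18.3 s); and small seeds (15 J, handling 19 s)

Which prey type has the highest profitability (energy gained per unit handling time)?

In descending order of E/h:
small seeds: 15/19 = 0.789 J/s
medium seeds: 7.26/10.6 = 0.685 J/s
forb seeds: 12.8/33.3 = 0.384 J/s
large seeds: 4.68/18.3 = 0.256 J/s

small seeds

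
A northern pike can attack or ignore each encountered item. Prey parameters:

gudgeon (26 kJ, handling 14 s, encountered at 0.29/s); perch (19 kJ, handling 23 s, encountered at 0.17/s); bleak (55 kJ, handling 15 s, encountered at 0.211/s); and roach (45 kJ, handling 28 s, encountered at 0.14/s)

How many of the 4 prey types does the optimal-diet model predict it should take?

1

Rank by E/h (kJ/s): bleak 3.67, gudgeon 1.86, roach 1.61, perch 0.826. Include each in turn until the next type's E/h falls below the running intake rate.
Rate on top 1: 2.786. gudgeon: 1.86 < 2.786 → exclude; stop.
Optimal diet: bleak — 1 of 4 types.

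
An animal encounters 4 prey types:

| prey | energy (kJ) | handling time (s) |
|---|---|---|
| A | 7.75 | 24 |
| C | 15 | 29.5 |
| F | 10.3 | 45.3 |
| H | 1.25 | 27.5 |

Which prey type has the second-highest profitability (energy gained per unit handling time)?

A

Profitability E/h (kJ/s): A = 7.75/24 = 0.323, C = 15/29.5 = 0.508, F = 10.3/45.3 = 0.227, H = 1.25/27.5 = 0.0455.
Ranked: C > A > F > H.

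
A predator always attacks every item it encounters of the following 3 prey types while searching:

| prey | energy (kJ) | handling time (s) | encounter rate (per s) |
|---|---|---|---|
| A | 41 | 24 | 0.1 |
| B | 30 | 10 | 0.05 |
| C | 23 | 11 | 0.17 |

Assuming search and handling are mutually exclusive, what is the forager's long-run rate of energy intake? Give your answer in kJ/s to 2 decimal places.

Energy encountered per unit search time: 0.1×41 + 0.05×30 + 0.17×23 = 9.51 kJ/s.
Handling time per unit search time: 0.1×24 + 0.05×10 + 0.17×11 = 4.77.
Rate = 9.51/(1 + 4.77) = 1.648 kJ/s.

1.65 kJ/s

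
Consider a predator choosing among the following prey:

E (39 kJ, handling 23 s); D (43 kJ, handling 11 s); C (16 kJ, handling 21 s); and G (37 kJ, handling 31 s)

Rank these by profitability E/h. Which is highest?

D

Profitability E/h (kJ/s): E = 39/23 = 1.7, D = 43/11 = 3.91, C = 16/21 = 0.762, G = 37/31 = 1.19.
Ranked: D > E > G > C.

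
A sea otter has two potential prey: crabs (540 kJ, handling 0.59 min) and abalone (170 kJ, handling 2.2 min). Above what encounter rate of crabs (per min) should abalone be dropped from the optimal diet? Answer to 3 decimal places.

0.156 per min

The zero-one rule: include abalone iff E₂/h₂ > λE₁/(1+λh₁). Equality gives the switch point.
λE₁h₂ = E₂ + λE₂h₁ ⇒ λ = E₂/(E₁h₂ − E₂h₁) = 170/(1188 − 100.3) = 0.1563 per min.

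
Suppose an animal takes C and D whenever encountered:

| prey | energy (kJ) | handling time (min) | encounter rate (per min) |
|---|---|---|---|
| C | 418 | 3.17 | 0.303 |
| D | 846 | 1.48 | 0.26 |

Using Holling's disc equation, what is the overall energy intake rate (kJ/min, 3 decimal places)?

147.790 kJ/min

R = Σλ_iE_i / (1 + Σλ_ih_i)
Numerator: 0.303×418 + 0.26×846 = 346.6
Denominator: 1 + 0.303×3.17 + 0.26×1.48 = 2.345
R = 346.6/2.345 = 147.8 kJ/min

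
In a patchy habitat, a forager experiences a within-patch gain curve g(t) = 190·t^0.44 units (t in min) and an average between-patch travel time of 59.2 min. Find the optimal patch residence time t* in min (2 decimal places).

By the marginal value theorem, leave when the instantaneous gain rate g'(t) equals the habitat-wide average g(t)/(T + t).
g'(t) = 0.44·190·t^-0.56. Setting 0.44·190·t^-0.56 = 190·t^0.44/(59.2+t) gives 0.44(59.2+t) = t, so 0.56·t = 0.44×59.2.
t* = 0.44×59.2/0.56 = 46.51 min.

46.51 min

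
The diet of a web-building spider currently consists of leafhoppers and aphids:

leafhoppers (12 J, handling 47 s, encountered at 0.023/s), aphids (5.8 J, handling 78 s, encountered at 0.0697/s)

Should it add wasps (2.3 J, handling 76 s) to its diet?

No

Intake rate on the current diet: R = (0.023×12 + 0.0697×5.8) / (1 + 0.023×47 + 0.0697×78) = 0.6803/7.518 = 0.09049 J/s.
Profitability of wasps: 2.3/76 = 0.03026 J/s.
Since 0.03026 < R, time spent handling wasps is better spent searching.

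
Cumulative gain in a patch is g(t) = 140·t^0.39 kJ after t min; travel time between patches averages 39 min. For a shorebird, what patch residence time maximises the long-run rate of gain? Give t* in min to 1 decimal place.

24.9 min

By the marginal value theorem, leave when the instantaneous gain rate g'(t) equals the habitat-wide average g(t)/(T + t).
g'(t) = 0.39·140·t^-0.61. Setting 0.39·140·t^-0.61 = 140·t^0.39/(39+t) gives 0.39(39+t) = t, so 0.61·t = 0.39×39.
t* = 0.39×39/0.61 = 24.93 min.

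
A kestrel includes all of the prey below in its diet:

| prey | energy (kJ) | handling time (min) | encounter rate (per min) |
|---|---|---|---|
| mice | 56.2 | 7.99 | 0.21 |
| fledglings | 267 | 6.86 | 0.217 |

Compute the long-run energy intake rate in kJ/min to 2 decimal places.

R = (0.21×56.2 + 0.217×267) / (1 + 0.21×7.99 + 0.217×6.86) = 69.74/4.167 = 16.74 kJ/min.

16.74 kJ/min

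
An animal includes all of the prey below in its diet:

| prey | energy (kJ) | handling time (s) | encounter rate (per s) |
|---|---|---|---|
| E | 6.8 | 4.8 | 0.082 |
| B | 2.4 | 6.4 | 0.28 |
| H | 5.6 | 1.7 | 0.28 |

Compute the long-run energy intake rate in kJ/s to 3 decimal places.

0.764 kJ/s

R = (0.082×6.8 + 0.28×2.4 + 0.28×5.6) / (1 + 0.082×4.8 + 0.28×6.4 + 0.28×1.7) = 2.798/3.662 = 0.764 kJ/s.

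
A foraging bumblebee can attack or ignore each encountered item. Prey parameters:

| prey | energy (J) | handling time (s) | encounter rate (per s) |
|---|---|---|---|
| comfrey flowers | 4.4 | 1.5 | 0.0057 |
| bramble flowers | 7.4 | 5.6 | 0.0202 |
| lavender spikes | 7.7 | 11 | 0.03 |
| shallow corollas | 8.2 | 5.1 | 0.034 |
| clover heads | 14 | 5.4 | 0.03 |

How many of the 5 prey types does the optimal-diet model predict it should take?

Profitabilities (E/h, J/s): comfrey flowers 2.93, clover heads 2.59, shallow corollas 1.61, bramble flowers 1.32, lavender spikes 0.7. Add prey in this order while the next type's profitability exceeds the intake rate on those already taken.
Rate on top 1: 0.02487. clover heads: 2.59 > 0.02487 → include.
Rate on top 2: 0.3802. shallow corollas: 1.61 > 0.3802 → include.
Rate on top 3: 0.5386. bramble flowers: 1.32 > 0.5386 → include.
Rate on top 4: 0.5994. lavender spikes: 0.7 > 0.5994 → include.
Optimal diet: comfrey flowers, clover heads, shallow corollas, bramble flowers, lavender spikes — 5 of 5 types.

5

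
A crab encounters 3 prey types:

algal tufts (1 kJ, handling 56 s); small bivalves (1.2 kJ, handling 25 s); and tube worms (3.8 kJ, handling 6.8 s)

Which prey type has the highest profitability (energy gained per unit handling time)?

Profitability E/h (kJ/s): algal tufts = 1/56 = 0.0179, small bivalves = 1.2/25 = 0.048, tube worms = 3.8/6.8 = 0.559.
Ranked: tube worms > small bivalves > algal tufts.

tube worms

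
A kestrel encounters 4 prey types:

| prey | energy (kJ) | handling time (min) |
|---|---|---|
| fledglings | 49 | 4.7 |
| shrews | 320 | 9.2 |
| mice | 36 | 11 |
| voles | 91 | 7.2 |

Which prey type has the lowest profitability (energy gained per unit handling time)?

In descending order of E/h:
shrews: 320/9.2 = 34.8 kJ/min
voles: 91/7.2 = 12.6 kJ/min
fledglings: 49/4.7 = 10.4 kJ/min
mice: 36/11 = 3.27 kJ/min

mice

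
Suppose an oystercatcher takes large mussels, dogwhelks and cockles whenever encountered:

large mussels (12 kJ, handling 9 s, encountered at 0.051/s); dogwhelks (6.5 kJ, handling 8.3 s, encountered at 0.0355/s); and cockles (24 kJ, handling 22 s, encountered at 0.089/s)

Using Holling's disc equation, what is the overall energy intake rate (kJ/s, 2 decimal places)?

0.80 kJ/s

Energy encountered per unit search time: 0.051×12 + 0.0355×6.5 + 0.089×24 = 2.979 kJ/s.
Handling time per unit search time: 0.051×9 + 0.0355×8.3 + 0.089×22 = 2.712.
Rate = 2.979/(1 + 2.712) = 0.8025 kJ/s.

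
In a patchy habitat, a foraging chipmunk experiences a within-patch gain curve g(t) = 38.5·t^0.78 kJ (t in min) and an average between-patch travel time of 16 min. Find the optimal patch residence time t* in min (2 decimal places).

Optimal t* satisfies g'(t*) = g(t*)/(T + t*).
g'(t) = 0.78·38.5·t^-0.22. Setting 0.78·38.5·t^-0.22 = 38.5·t^0.78/(16+t) gives 0.78(16+t) = t, so 0.22·t = 0.78×16.
t* = 0.78×16/0.22 = 56.73 min.

56.73 min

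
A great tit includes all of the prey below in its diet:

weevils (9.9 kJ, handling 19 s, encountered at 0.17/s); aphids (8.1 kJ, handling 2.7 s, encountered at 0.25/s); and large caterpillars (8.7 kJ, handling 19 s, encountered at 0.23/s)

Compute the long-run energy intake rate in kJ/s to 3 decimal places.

R = Σλ_iE_i / (1 + Σλ_ih_i)
Numerator: 0.17×9.9 + 0.25×8.1 + 0.23×8.7 = 5.709
Denominator: 1 + 0.17×19 + 0.25×2.7 + 0.23×19 = 9.275
R = 5.709/9.275 = 0.6155 kJ/s

0.616 kJ/s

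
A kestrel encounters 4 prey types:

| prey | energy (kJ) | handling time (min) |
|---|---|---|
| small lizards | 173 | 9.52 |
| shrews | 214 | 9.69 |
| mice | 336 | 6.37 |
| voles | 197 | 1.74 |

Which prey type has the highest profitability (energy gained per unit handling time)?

voles

In descending order of E/h:
voles: 197/1.74 = 113 kJ/min
mice: 336/6.37 = 52.7 kJ/min
shrews: 214/9.69 = 22.1 kJ/min
small lizards: 173/9.52 = 18.2 kJ/min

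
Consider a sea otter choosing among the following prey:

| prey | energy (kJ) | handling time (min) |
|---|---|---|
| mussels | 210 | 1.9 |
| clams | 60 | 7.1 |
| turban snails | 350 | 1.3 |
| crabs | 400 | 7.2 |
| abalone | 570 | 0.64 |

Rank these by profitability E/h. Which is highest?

abalone

Profitability E/h (kJ/min): mussels = 210/1.9 = 111, clams = 60/7.1 = 8.45, turban snails = 350/1.3 = 269, crabs = 400/7.2 = 55.6, abalone = 570/0.64 = 891.
Ranked: abalone > turban snails > mussels > crabs > clams.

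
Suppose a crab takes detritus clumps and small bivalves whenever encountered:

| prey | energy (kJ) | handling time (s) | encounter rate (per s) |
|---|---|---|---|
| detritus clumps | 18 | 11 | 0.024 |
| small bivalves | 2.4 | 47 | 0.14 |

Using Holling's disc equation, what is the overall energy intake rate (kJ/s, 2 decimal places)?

0.10 kJ/s

R = Σλ_iE_i / (1 + Σλ_ih_i)
Numerator: 0.024×18 + 0.14×2.4 = 0.768
Denominator: 1 + 0.024×11 + 0.14×47 = 7.844
R = 0.768/7.844 = 0.09791 kJ/s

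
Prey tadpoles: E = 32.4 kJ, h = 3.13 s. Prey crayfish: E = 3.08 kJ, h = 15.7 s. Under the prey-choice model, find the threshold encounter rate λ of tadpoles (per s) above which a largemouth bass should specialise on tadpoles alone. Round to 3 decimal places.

0.006 per s

Drop crayfish once their profitability E₂/h₂ falls below the rate achievable on tadpoles alone: E₂/h₂ = λE₁/(1 + λh₁).
Solve for λ: λE₁h₂ = E₂(1 + λh₁) → λ(E₁h₂ − E₂h₁) = E₂ → λ = E₂/(E₁h₂ − E₂h₁).
λ = 3.08/(32.4×15.7 − 3.08×3.13) = 3.08/499 = 0.006172 per s.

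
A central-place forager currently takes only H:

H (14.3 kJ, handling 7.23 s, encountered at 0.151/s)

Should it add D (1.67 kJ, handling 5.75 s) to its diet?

On H alone, R = ΣλE/(1+Σλh) = 2.159/2.092 = 1.032 kJ/s.
Profitability of D: 1.67/5.75 = 0.2904 kJ/s.
Since 0.2904 < R, time spent handling D is better spent searching.

No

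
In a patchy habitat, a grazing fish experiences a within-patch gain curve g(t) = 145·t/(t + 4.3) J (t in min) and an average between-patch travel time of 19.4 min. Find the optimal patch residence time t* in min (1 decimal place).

By the marginal value theorem, leave when the instantaneous gain rate g'(t) equals the habitat-wide average g(t)/(T + t).
g'(t) = 145·4.3/(t + 4.3)². Setting 145·4.3/(t+4.3)² = 145t/[(t+4.3)(19.4+t)] gives 4.3(19.4+t) = t(t+4.3), so t² = 4.3×19.4 = 83.42.
t* = √83.42 = 9.133 min.

9.1 min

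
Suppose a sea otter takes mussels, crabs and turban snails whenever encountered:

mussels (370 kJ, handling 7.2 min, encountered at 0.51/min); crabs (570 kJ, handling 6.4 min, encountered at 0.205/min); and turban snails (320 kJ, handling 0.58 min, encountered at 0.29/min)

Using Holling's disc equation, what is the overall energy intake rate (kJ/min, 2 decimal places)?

64.75 kJ/min

R = Σλ_iE_i / (1 + Σλ_ih_i)
Numerator: 0.51×370 + 0.205×570 + 0.29×320 = 398.4
Denominator: 1 + 0.51×7.2 + 0.205×6.4 + 0.29×0.58 = 6.152
R = 398.4/6.152 = 64.75 kJ/min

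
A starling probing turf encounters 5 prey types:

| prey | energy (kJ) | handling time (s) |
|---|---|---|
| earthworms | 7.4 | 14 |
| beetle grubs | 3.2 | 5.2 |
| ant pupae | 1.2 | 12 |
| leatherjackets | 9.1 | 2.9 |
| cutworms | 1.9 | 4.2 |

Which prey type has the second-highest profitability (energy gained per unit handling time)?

In descending order of E/h:
leatherjackets: 9.1/2.9 = 3.14 kJ/s
beetle grubs: 3.2/5.2 = 0.615 kJ/s
earthworms: 7.4/14 = 0.529 kJ/s
cutworms: 1.9/4.2 = 0.452 kJ/s
ant pupae: 1.2/12 = 0.1 kJ/s

beetle grubs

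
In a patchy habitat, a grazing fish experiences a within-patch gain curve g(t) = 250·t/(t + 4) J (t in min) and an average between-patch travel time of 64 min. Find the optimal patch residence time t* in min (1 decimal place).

Maximise g(t)/(T+t): set derivative to zero → g'(t)(T+t) = g(t).
g'(t) = 250·4/(t + 4)². Setting 250·4/(t+4)² = 250t/[(t+4)(64+t)] gives 4(64+t) = t(t+4), so t² = 4×64 = 256.
t* = √256 = 16 min.

16.0 min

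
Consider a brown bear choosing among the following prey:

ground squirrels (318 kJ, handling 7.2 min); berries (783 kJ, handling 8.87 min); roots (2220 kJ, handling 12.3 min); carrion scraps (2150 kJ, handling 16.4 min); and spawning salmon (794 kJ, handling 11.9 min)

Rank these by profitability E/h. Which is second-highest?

Profitability E/h (kJ/min): ground squirrels = 318/7.2 = 44.2, berries = 783/8.87 = 88.3, roots = 2220/12.3 = 180, carrion scraps = 2150/16.4 = 131, spawning salmon = 794/11.9 = 66.7.
Ranked: roots > carrion scraps > berries > spawning salmon > ground squirrels.

carrion scraps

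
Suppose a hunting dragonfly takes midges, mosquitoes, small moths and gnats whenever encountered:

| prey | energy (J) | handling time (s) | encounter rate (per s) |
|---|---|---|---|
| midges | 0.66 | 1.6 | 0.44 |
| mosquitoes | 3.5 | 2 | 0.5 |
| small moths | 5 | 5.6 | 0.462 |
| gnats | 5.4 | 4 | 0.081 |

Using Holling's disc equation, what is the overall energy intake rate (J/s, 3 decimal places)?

R = Σλ_iE_i / (1 + Σλ_ih_i)
Numerator: 0.44×0.66 + 0.5×3.5 + 0.462×5 + 0.081×5.4 = 4.788
Denominator: 1 + 0.44×1.6 + 0.5×2 + 0.462×5.6 + 0.081×4 = 5.615
R = 4.788/5.615 = 0.8526 J/s

0.853 J/s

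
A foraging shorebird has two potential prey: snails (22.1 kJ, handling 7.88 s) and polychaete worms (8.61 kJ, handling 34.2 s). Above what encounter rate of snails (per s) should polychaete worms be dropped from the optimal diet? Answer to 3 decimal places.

The zero-one rule: include polychaete worms iff E₂/h₂ > λE₁/(1+λh₁). Equality gives the switch point.
λE₁h₂ = E₂ + λE₂h₁ ⇒ λ = E₂/(E₁h₂ − E₂h₁) = 8.61/(755.8 − 67.85) = 0.01252 per s.

0.013 per s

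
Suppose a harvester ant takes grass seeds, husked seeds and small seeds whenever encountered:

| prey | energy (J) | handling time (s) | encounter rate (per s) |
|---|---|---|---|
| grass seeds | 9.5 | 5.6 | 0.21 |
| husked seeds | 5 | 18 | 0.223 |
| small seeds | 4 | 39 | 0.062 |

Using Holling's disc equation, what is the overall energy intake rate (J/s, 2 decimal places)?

0.39 J/s

R = (0.21×9.5 + 0.223×5 + 0.062×4) / (1 + 0.21×5.6 + 0.223×18 + 0.062×39) = 3.358/8.608 = 0.3901 J/s.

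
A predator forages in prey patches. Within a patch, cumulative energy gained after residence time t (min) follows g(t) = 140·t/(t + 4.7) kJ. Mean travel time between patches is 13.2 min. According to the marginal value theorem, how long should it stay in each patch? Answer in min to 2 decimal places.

Maximise g(t)/(T+t): set derivative to zero → g'(t)(T+t) = g(t).
g'(t) = 140·4.7/(t + 4.7)². Setting 140·4.7/(t+4.7)² = 140t/[(t+4.7)(13.2+t)] gives 4.7(13.2+t) = t(t+4.7), so t² = 4.7×13.2 = 62.04.
t* = √62.04 = 7.877 min.

7.88 min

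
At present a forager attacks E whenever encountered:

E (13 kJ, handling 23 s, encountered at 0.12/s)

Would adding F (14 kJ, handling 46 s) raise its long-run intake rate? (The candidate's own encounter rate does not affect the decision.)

Intake rate on the current diet: R = (0.12×13) / (1 + 0.12×23) = 1.56/3.76 = 0.4149 kJ/s.
F: E/h = 14/46 = 0.3043 kJ/s.
Since 0.3043 < R, time spent handling F is better spent searching.

No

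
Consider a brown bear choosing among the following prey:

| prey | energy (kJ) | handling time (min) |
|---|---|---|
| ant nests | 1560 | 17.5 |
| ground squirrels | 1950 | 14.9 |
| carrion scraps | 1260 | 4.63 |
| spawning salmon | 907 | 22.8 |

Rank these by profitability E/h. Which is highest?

carrion scraps

Profitability E/h (kJ/min): ant nests = 1560/17.5 = 89.1, ground squirrels = 1950/14.9 = 131, carrion scraps = 1260/4.63 = 272, spawning salmon = 907/22.8 = 39.8.
Ranked: carrion scraps > ground squirrels > ant nests > spawning salmon.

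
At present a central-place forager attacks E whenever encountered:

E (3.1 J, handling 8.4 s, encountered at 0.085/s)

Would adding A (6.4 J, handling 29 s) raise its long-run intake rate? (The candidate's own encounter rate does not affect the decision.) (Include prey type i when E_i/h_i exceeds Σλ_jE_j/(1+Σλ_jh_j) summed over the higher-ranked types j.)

Yes

Intake rate on the current diet: R = (0.085×3.1) / (1 + 0.085×8.4) = 0.2635/1.714 = 0.1537 J/s.
Profitability of A: 6.4/29 = 0.2207 J/s.
0.2207 > 0.1537, so adding A raises the average — include it.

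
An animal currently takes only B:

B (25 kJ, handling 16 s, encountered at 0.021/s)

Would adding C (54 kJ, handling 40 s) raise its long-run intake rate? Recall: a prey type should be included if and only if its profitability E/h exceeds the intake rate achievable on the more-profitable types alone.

Intake rate on the current diet: R = (0.021×25) / (1 + 0.021×16) = 0.525/1.336 = 0.393 kJ/s.
Profitability of C: 54/40 = 1.35 kJ/s.
Since 1.35 > R, including C increases the long-run rate.

Yes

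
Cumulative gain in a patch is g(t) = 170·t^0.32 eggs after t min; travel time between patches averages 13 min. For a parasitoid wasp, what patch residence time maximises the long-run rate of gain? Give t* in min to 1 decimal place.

Optimal t* satisfies g'(t*) = g(t*)/(T + t*).
g'(t) = 0.32·170·t^-0.68. Setting 0.32·170·t^-0.68 = 170·t^0.32/(13+t) gives 0.32(13+t) = t, so 0.68·t = 0.32×13.
t* = 0.32×13/0.68 = 6.118 min.

6.1 min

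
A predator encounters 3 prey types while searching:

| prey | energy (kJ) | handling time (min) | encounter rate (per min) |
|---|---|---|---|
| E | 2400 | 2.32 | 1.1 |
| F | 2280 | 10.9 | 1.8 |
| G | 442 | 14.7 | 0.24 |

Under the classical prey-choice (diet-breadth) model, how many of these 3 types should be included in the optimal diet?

E/h in descending order: E 1.03e+03, F 209, G 30.1 kJ/min. The optimal diet is the largest prefix of this list for which every included type satisfies E_i/h_i > R on the types above it.
Rate on top 1: 743.2. F: 209 < 743.2 → exclude; stop.
Optimal diet: E — 1 of 3 types.

1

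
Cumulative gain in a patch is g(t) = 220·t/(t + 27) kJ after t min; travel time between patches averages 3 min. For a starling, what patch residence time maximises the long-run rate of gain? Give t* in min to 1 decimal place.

9.0 min

Maximise g(t)/(T+t): set derivative to zero → g'(t)(T+t) = g(t).
g'(t) = 220·27/(t + 27)². Setting 220·27/(t+27)² = 220t/[(t+27)(3+t)] gives 27(3+t) = t(t+27), so t² = 27×3 = 81.
t* = √81 = 9 min.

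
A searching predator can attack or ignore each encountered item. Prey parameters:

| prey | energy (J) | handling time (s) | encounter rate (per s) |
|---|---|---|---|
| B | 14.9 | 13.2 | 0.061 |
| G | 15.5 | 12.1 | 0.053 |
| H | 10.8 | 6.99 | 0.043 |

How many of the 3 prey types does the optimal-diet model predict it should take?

E/h in descending order: H 1.55, G 1.28, B 1.13 J/s. The optimal diet is the largest prefix of this list for which every included type satisfies E_i/h_i > R on the types above it.
Rate on top 1: 0.3571. G: 1.28 > 0.3571 → include.
Rate on top 2: 0.6622. B: 1.13 > 0.6622 → include.
Optimal diet: H, G, B — 3 of 3 types.

3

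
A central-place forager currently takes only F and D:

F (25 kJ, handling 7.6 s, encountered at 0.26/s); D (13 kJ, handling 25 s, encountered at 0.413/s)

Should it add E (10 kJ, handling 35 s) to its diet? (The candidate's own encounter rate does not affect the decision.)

Current rate: (0.26×25 + 0.413×13)/(1 + 0.26×7.6 + 0.413×25) = 0.8923 kJ/s.
Profitability of E: 10/35 = 0.2857 kJ/s.
Since 0.2857 < R, time spent handling E is better spent searching.

No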